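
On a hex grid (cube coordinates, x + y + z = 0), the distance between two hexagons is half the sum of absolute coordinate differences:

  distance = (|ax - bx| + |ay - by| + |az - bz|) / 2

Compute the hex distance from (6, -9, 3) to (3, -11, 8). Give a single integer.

|ax - bx| = |6 - 3| = 3
|ay - by| = |-9 - (-11)| = 2
|az - bz| = |3 - 8| = 5
distance = (3 + 2 + 5) / 2 = 10 / 2 = 5

Answer: 5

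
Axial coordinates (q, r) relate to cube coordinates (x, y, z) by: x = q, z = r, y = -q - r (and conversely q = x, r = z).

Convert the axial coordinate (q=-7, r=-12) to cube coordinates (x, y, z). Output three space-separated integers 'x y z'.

x = q = -7
z = r = -12
y = -x - z = -(-7) - (-12) = 19

Answer: -7 19 -12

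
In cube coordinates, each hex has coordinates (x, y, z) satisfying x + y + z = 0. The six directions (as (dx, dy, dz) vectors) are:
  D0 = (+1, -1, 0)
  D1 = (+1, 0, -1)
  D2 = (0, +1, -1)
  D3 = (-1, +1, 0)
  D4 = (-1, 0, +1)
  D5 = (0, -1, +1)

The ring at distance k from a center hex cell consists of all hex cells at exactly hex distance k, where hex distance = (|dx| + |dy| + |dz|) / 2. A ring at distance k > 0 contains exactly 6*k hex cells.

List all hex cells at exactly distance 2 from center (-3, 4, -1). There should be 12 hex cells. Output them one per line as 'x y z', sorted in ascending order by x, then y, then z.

Walk ring at distance 2 from (-3, 4, -1):
Start at center + D4*2 = (-5, 4, 1)
  hex 0: (-5, 4, 1)
  hex 1: (-4, 3, 1)
  hex 2: (-3, 2, 1)
  hex 3: (-2, 2, 0)
  hex 4: (-1, 2, -1)
  hex 5: (-1, 3, -2)
  hex 6: (-1, 4, -3)
  hex 7: (-2, 5, -3)
  hex 8: (-3, 6, -3)
  hex 9: (-4, 6, -2)
  hex 10: (-5, 6, -1)
  hex 11: (-5, 5, 0)
Sorted: 12 hexes.

Answer: -5 4 1
-5 5 0
-5 6 -1
-4 3 1
-4 6 -2
-3 2 1
-3 6 -3
-2 2 0
-2 5 -3
-1 2 -1
-1 3 -2
-1 4 -3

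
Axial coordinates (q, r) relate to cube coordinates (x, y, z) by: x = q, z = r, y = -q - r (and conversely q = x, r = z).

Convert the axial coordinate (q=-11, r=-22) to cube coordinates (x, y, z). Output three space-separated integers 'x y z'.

x = q = -11
z = r = -22
y = -x - z = -(-11) - (-22) = 33

Answer: -11 33 -22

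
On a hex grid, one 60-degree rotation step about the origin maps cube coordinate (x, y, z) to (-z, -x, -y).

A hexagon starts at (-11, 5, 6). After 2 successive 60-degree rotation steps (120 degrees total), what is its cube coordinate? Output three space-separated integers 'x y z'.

Answer: 5 6 -11

Derivation:
Start: (-11, 5, 6)
Step 1: (-11, 5, 6) -> (-(6), -(-11), -(5)) = (-6, 11, -5)
Step 2: (-6, 11, -5) -> (-(-5), -(-6), -(11)) = (5, 6, -11)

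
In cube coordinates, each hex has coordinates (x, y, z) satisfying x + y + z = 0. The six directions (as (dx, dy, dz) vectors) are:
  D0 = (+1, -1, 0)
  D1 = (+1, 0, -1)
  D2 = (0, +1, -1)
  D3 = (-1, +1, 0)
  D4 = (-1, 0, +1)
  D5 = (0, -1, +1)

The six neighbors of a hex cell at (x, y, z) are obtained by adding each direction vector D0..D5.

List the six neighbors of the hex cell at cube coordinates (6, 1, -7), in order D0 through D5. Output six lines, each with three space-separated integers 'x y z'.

Center: (6, 1, -7). Add each direction:
  D0: (6, 1, -7) + (1, -1, 0) = (7, 0, -7)
  D1: (6, 1, -7) + (1, 0, -1) = (7, 1, -8)
  D2: (6, 1, -7) + (0, 1, -1) = (6, 2, -8)
  D3: (6, 1, -7) + (-1, 1, 0) = (5, 2, -7)
  D4: (6, 1, -7) + (-1, 0, 1) = (5, 1, -6)
  D5: (6, 1, -7) + (0, -1, 1) = (6, 0, -6)

Answer: 7 0 -7
7 1 -8
6 2 -8
5 2 -7
5 1 -6
6 0 -6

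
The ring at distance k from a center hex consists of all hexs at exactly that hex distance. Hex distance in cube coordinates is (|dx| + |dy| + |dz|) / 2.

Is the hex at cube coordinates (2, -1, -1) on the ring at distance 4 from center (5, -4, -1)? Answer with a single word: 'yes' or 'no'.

|px - cx| = |2 - 5| = 3
|py - cy| = |-1 - (-4)| = 3
|pz - cz| = |-1 - (-1)| = 0
distance = (3+3+0)/2 = 6/2 = 3
radius = 4; distance != radius -> no

Answer: no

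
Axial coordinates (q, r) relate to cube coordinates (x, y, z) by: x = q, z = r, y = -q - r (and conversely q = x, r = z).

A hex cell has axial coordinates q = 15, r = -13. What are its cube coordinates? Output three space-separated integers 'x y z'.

x = q = 15
z = r = -13
y = -x - z = -(15) - (-13) = -2

Answer: 15 -2 -13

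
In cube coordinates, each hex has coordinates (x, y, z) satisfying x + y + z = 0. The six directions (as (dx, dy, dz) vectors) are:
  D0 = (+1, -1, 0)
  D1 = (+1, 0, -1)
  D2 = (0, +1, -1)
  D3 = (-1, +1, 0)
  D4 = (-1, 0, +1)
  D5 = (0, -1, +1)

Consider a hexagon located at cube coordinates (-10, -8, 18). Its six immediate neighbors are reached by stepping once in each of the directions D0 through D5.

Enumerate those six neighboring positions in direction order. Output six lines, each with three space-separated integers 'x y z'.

Answer: -9 -9 18
-9 -8 17
-10 -7 17
-11 -7 18
-11 -8 19
-10 -9 19

Derivation:
Center: (-10, -8, 18). Add each direction:
  D0: (-10, -8, 18) + (1, -1, 0) = (-9, -9, 18)
  D1: (-10, -8, 18) + (1, 0, -1) = (-9, -8, 17)
  D2: (-10, -8, 18) + (0, 1, -1) = (-10, -7, 17)
  D3: (-10, -8, 18) + (-1, 1, 0) = (-11, -7, 18)
  D4: (-10, -8, 18) + (-1, 0, 1) = (-11, -8, 19)
  D5: (-10, -8, 18) + (0, -1, 1) = (-10, -9, 19)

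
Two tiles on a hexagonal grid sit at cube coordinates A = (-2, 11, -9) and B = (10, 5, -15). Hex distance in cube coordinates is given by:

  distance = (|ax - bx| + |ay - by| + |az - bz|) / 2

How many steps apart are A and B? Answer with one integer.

Answer: 12

Derivation:
|ax - bx| = |-2 - 10| = 12
|ay - by| = |11 - 5| = 6
|az - bz| = |-9 - (-15)| = 6
distance = (12 + 6 + 6) / 2 = 24 / 2 = 12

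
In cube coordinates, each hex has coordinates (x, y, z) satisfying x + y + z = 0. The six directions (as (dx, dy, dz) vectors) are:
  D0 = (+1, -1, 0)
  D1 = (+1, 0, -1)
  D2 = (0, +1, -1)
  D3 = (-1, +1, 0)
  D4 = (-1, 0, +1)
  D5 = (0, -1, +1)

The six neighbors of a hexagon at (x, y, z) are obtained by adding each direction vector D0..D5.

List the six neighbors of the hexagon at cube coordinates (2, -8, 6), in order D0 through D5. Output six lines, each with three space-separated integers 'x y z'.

Center: (2, -8, 6). Add each direction:
  D0: (2, -8, 6) + (1, -1, 0) = (3, -9, 6)
  D1: (2, -8, 6) + (1, 0, -1) = (3, -8, 5)
  D2: (2, -8, 6) + (0, 1, -1) = (2, -7, 5)
  D3: (2, -8, 6) + (-1, 1, 0) = (1, -7, 6)
  D4: (2, -8, 6) + (-1, 0, 1) = (1, -8, 7)
  D5: (2, -8, 6) + (0, -1, 1) = (2, -9, 7)

Answer: 3 -9 6
3 -8 5
2 -7 5
1 -7 6
1 -8 7
2 -9 7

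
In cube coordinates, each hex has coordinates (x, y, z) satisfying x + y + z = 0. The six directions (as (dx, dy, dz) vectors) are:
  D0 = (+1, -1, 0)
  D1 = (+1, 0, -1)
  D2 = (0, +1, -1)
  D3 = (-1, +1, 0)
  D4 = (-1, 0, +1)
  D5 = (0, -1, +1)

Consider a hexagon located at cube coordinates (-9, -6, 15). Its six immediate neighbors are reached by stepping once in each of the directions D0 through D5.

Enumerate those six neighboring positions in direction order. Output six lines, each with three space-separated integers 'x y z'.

Answer: -8 -7 15
-8 -6 14
-9 -5 14
-10 -5 15
-10 -6 16
-9 -7 16

Derivation:
Center: (-9, -6, 15). Add each direction:
  D0: (-9, -6, 15) + (1, -1, 0) = (-8, -7, 15)
  D1: (-9, -6, 15) + (1, 0, -1) = (-8, -6, 14)
  D2: (-9, -6, 15) + (0, 1, -1) = (-9, -5, 14)
  D3: (-9, -6, 15) + (-1, 1, 0) = (-10, -5, 15)
  D4: (-9, -6, 15) + (-1, 0, 1) = (-10, -6, 16)
  D5: (-9, -6, 15) + (0, -1, 1) = (-9, -7, 16)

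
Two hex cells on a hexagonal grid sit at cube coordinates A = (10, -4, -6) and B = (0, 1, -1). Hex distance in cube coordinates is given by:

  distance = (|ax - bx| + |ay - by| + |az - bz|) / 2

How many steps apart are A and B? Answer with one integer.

|ax - bx| = |10 - 0| = 10
|ay - by| = |-4 - 1| = 5
|az - bz| = |-6 - (-1)| = 5
distance = (10 + 5 + 5) / 2 = 20 / 2 = 10

Answer: 10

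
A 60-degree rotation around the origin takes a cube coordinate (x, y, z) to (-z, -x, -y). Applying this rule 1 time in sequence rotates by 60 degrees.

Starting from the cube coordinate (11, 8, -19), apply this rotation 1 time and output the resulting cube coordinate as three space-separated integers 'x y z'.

Start: (11, 8, -19)
Step 1: (11, 8, -19) -> (-(-19), -(11), -(8)) = (19, -11, -8)

Answer: 19 -11 -8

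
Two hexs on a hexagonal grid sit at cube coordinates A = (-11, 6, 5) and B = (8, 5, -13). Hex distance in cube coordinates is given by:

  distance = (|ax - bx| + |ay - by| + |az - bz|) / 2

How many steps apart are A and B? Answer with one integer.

|ax - bx| = |-11 - 8| = 19
|ay - by| = |6 - 5| = 1
|az - bz| = |5 - (-13)| = 18
distance = (19 + 1 + 18) / 2 = 38 / 2 = 19

Answer: 19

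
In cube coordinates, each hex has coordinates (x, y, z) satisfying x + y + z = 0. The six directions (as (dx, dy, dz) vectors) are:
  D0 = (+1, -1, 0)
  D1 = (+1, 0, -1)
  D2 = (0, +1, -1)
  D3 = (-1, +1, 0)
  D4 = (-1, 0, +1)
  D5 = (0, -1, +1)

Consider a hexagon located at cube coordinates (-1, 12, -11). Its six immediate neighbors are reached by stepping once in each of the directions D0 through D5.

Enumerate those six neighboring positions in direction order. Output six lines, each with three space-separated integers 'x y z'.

Center: (-1, 12, -11). Add each direction:
  D0: (-1, 12, -11) + (1, -1, 0) = (0, 11, -11)
  D1: (-1, 12, -11) + (1, 0, -1) = (0, 12, -12)
  D2: (-1, 12, -11) + (0, 1, -1) = (-1, 13, -12)
  D3: (-1, 12, -11) + (-1, 1, 0) = (-2, 13, -11)
  D4: (-1, 12, -11) + (-1, 0, 1) = (-2, 12, -10)
  D5: (-1, 12, -11) + (0, -1, 1) = (-1, 11, -10)

Answer: 0 11 -11
0 12 -12
-1 13 -12
-2 13 -11
-2 12 -10
-1 11 -10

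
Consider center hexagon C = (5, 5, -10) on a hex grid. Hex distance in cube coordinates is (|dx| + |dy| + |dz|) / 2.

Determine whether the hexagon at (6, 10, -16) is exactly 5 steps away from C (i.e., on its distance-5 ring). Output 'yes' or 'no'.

|px - cx| = |6 - 5| = 1
|py - cy| = |10 - 5| = 5
|pz - cz| = |-16 - (-10)| = 6
distance = (1+5+6)/2 = 12/2 = 6
radius = 5; distance != radius -> no

Answer: no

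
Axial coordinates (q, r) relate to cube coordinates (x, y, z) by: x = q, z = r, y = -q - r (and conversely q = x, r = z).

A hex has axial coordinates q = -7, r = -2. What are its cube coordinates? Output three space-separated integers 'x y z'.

Answer: -7 9 -2

Derivation:
x = q = -7
z = r = -2
y = -x - z = -(-7) - (-2) = 9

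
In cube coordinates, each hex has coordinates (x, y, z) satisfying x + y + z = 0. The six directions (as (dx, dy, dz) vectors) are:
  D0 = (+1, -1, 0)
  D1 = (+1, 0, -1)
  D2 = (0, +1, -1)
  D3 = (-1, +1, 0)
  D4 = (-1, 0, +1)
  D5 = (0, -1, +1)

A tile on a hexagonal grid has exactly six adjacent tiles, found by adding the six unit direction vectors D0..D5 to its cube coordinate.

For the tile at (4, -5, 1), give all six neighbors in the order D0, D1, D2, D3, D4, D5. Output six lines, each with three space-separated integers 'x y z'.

Answer: 5 -6 1
5 -5 0
4 -4 0
3 -4 1
3 -5 2
4 -6 2

Derivation:
Center: (4, -5, 1). Add each direction:
  D0: (4, -5, 1) + (1, -1, 0) = (5, -6, 1)
  D1: (4, -5, 1) + (1, 0, -1) = (5, -5, 0)
  D2: (4, -5, 1) + (0, 1, -1) = (4, -4, 0)
  D3: (4, -5, 1) + (-1, 1, 0) = (3, -4, 1)
  D4: (4, -5, 1) + (-1, 0, 1) = (3, -5, 2)
  D5: (4, -5, 1) + (0, -1, 1) = (4, -6, 2)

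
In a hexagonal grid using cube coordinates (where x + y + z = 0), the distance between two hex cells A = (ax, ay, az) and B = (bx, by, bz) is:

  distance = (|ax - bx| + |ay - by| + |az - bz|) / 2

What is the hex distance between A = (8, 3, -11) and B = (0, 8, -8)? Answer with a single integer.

Answer: 8

Derivation:
|ax - bx| = |8 - 0| = 8
|ay - by| = |3 - 8| = 5
|az - bz| = |-11 - (-8)| = 3
distance = (8 + 5 + 3) / 2 = 16 / 2 = 8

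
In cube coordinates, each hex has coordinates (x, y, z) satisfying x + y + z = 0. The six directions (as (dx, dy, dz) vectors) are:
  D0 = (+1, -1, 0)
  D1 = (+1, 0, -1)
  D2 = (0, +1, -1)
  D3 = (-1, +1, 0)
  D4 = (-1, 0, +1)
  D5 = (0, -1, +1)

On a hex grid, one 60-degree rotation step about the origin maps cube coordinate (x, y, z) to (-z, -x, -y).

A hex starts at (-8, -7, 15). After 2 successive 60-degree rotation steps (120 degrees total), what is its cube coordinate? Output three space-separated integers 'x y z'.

Answer: -7 15 -8

Derivation:
Start: (-8, -7, 15)
Step 1: (-8, -7, 15) -> (-(15), -(-8), -(-7)) = (-15, 8, 7)
Step 2: (-15, 8, 7) -> (-(7), -(-15), -(8)) = (-7, 15, -8)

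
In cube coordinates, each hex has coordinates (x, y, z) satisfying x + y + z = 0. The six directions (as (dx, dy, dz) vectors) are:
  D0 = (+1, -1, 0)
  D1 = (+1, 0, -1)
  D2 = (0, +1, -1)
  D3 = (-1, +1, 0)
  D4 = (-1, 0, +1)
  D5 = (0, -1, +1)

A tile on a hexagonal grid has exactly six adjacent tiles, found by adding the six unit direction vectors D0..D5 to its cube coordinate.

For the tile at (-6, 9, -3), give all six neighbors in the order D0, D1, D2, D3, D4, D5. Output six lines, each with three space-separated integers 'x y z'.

Answer: -5 8 -3
-5 9 -4
-6 10 -4
-7 10 -3
-7 9 -2
-6 8 -2

Derivation:
Center: (-6, 9, -3). Add each direction:
  D0: (-6, 9, -3) + (1, -1, 0) = (-5, 8, -3)
  D1: (-6, 9, -3) + (1, 0, -1) = (-5, 9, -4)
  D2: (-6, 9, -3) + (0, 1, -1) = (-6, 10, -4)
  D3: (-6, 9, -3) + (-1, 1, 0) = (-7, 10, -3)
  D4: (-6, 9, -3) + (-1, 0, 1) = (-7, 9, -2)
  D5: (-6, 9, -3) + (0, -1, 1) = (-6, 8, -2)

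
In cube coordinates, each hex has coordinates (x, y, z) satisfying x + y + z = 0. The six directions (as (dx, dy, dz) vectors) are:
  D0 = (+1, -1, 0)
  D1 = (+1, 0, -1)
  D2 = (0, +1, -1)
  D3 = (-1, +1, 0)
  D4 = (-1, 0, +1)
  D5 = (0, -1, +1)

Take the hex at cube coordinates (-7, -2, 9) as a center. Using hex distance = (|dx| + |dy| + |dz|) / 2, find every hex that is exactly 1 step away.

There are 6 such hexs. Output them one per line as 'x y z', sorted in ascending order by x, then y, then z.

Answer: -8 -2 10
-8 -1 9
-7 -3 10
-7 -1 8
-6 -3 9
-6 -2 8

Derivation:
Walk ring at distance 1 from (-7, -2, 9):
Start at center + D4*1 = (-8, -2, 10)
  hex 0: (-8, -2, 10)
  hex 1: (-7, -3, 10)
  hex 2: (-6, -3, 9)
  hex 3: (-6, -2, 8)
  hex 4: (-7, -1, 8)
  hex 5: (-8, -1, 9)
Sorted: 6 hexes.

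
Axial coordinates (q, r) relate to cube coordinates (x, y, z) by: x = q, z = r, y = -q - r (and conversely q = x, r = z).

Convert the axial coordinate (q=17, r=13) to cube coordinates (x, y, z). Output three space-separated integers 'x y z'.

Answer: 17 -30 13

Derivation:
x = q = 17
z = r = 13
y = -x - z = -(17) - (13) = -30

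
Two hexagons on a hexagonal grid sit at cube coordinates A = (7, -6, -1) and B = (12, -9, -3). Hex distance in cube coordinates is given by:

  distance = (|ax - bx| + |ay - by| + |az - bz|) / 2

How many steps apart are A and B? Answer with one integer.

Answer: 5

Derivation:
|ax - bx| = |7 - 12| = 5
|ay - by| = |-6 - (-9)| = 3
|az - bz| = |-1 - (-3)| = 2
distance = (5 + 3 + 2) / 2 = 10 / 2 = 5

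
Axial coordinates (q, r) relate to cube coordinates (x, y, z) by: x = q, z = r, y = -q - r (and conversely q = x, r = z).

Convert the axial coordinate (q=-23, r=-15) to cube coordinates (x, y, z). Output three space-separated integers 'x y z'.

Answer: -23 38 -15

Derivation:
x = q = -23
z = r = -15
y = -x - z = -(-23) - (-15) = 38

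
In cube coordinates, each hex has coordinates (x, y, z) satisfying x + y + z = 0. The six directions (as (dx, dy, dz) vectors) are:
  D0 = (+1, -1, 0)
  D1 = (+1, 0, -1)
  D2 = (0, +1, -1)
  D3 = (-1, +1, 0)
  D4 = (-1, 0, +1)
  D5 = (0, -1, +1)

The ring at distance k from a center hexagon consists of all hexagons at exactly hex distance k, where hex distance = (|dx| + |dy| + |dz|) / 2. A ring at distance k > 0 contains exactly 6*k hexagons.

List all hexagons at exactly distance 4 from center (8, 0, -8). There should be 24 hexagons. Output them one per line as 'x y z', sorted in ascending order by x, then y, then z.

Answer: 4 0 -4
4 1 -5
4 2 -6
4 3 -7
4 4 -8
5 -1 -4
5 4 -9
6 -2 -4
6 4 -10
7 -3 -4
7 4 -11
8 -4 -4
8 4 -12
9 -4 -5
9 3 -12
10 -4 -6
10 2 -12
11 -4 -7
11 1 -12
12 -4 -8
12 -3 -9
12 -2 -10
12 -1 -11
12 0 -12

Derivation:
Walk ring at distance 4 from (8, 0, -8):
Start at center + D4*4 = (4, 0, -4)
  hex 0: (4, 0, -4)
  hex 1: (5, -1, -4)
  hex 2: (6, -2, -4)
  hex 3: (7, -3, -4)
  hex 4: (8, -4, -4)
  hex 5: (9, -4, -5)
  hex 6: (10, -4, -6)
  hex 7: (11, -4, -7)
  hex 8: (12, -4, -8)
  hex 9: (12, -3, -9)
  hex 10: (12, -2, -10)
  hex 11: (12, -1, -11)
  hex 12: (12, 0, -12)
  hex 13: (11, 1, -12)
  hex 14: (10, 2, -12)
  hex 15: (9, 3, -12)
  hex 16: (8, 4, -12)
  hex 17: (7, 4, -11)
  hex 18: (6, 4, -10)
  hex 19: (5, 4, -9)
  hex 20: (4, 4, -8)
  hex 21: (4, 3, -7)
  hex 22: (4, 2, -6)
  hex 23: (4, 1, -5)
Sorted: 24 hexes.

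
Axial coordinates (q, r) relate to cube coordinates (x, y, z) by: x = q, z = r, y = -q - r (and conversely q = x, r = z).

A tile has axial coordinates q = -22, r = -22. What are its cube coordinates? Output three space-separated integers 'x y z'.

Answer: -22 44 -22

Derivation:
x = q = -22
z = r = -22
y = -x - z = -(-22) - (-22) = 44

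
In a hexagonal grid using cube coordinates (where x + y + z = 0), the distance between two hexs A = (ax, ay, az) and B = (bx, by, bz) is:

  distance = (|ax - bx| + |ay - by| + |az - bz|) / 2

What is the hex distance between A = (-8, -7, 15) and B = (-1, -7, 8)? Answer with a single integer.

Answer: 7

Derivation:
|ax - bx| = |-8 - (-1)| = 7
|ay - by| = |-7 - (-7)| = 0
|az - bz| = |15 - 8| = 7
distance = (7 + 0 + 7) / 2 = 14 / 2 = 7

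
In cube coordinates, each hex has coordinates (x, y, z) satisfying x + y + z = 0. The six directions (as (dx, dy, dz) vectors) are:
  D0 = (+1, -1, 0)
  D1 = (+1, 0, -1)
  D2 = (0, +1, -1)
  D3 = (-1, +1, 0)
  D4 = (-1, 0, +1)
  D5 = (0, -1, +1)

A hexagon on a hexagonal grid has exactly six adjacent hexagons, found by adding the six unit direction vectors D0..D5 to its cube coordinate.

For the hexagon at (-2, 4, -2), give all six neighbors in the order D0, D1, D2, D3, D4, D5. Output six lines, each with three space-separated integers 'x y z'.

Center: (-2, 4, -2). Add each direction:
  D0: (-2, 4, -2) + (1, -1, 0) = (-1, 3, -2)
  D1: (-2, 4, -2) + (1, 0, -1) = (-1, 4, -3)
  D2: (-2, 4, -2) + (0, 1, -1) = (-2, 5, -3)
  D3: (-2, 4, -2) + (-1, 1, 0) = (-3, 5, -2)
  D4: (-2, 4, -2) + (-1, 0, 1) = (-3, 4, -1)
  D5: (-2, 4, -2) + (0, -1, 1) = (-2, 3, -1)

Answer: -1 3 -2
-1 4 -3
-2 5 -3
-3 5 -2
-3 4 -1
-2 3 -1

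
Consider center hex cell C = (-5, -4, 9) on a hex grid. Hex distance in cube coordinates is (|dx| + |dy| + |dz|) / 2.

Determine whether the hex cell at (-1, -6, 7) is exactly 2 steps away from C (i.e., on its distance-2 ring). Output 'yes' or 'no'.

Answer: no

Derivation:
|px - cx| = |-1 - (-5)| = 4
|py - cy| = |-6 - (-4)| = 2
|pz - cz| = |7 - 9| = 2
distance = (4+2+2)/2 = 8/2 = 4
radius = 2; distance != radius -> no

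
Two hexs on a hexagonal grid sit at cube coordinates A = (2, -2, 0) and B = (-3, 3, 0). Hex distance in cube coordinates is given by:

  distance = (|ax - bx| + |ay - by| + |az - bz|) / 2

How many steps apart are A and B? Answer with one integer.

Answer: 5

Derivation:
|ax - bx| = |2 - (-3)| = 5
|ay - by| = |-2 - 3| = 5
|az - bz| = |0 - 0| = 0
distance = (5 + 5 + 0) / 2 = 10 / 2 = 5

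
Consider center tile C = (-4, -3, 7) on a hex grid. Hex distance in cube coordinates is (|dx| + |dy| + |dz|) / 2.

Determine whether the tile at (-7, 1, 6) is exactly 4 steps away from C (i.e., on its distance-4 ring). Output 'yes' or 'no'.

Answer: yes

Derivation:
|px - cx| = |-7 - (-4)| = 3
|py - cy| = |1 - (-3)| = 4
|pz - cz| = |6 - 7| = 1
distance = (3+4+1)/2 = 8/2 = 4
radius = 4; distance == radius -> yes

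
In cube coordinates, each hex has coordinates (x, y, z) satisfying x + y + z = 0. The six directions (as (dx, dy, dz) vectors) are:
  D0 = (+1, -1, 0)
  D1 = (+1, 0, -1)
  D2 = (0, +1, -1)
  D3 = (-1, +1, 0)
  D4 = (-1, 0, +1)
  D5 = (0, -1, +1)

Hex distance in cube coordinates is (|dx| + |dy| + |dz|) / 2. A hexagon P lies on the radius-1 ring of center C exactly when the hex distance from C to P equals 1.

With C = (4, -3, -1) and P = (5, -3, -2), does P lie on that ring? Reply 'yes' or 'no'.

|px - cx| = |5 - 4| = 1
|py - cy| = |-3 - (-3)| = 0
|pz - cz| = |-2 - (-1)| = 1
distance = (1+0+1)/2 = 2/2 = 1
radius = 1; distance == radius -> yes

Answer: yes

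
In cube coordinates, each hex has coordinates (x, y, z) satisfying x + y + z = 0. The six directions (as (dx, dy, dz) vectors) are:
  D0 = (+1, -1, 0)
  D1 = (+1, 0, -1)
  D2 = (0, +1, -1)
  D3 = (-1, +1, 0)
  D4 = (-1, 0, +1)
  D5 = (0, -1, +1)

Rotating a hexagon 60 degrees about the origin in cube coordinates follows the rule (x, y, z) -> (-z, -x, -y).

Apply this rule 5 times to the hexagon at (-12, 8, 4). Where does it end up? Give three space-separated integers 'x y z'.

Start: (-12, 8, 4)
Step 1: (-12, 8, 4) -> (-(4), -(-12), -(8)) = (-4, 12, -8)
Step 2: (-4, 12, -8) -> (-(-8), -(-4), -(12)) = (8, 4, -12)
Step 3: (8, 4, -12) -> (-(-12), -(8), -(4)) = (12, -8, -4)
Step 4: (12, -8, -4) -> (-(-4), -(12), -(-8)) = (4, -12, 8)
Step 5: (4, -12, 8) -> (-(8), -(4), -(-12)) = (-8, -4, 12)

Answer: -8 -4 12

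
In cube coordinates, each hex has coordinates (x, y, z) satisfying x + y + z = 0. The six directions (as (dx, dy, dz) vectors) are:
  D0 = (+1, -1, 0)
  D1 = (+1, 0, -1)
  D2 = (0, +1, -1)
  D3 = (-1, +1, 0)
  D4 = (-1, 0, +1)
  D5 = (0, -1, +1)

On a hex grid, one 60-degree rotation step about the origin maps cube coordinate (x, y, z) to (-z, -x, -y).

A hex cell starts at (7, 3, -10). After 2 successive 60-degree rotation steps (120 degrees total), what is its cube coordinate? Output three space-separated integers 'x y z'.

Answer: 3 -10 7

Derivation:
Start: (7, 3, -10)
Step 1: (7, 3, -10) -> (-(-10), -(7), -(3)) = (10, -7, -3)
Step 2: (10, -7, -3) -> (-(-3), -(10), -(-7)) = (3, -10, 7)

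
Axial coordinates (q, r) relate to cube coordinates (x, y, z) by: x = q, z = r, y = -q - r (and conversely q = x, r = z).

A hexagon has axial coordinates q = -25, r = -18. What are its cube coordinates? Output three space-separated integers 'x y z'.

Answer: -25 43 -18

Derivation:
x = q = -25
z = r = -18
y = -x - z = -(-25) - (-18) = 43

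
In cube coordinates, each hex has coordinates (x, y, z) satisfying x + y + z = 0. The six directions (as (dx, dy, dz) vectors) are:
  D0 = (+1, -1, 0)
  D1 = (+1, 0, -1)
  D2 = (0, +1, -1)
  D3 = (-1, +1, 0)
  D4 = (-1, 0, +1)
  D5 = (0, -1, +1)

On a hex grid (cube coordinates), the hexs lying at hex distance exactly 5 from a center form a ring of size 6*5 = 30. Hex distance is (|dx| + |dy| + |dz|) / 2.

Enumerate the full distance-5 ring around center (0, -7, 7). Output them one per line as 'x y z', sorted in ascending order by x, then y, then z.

Answer: -5 -7 12
-5 -6 11
-5 -5 10
-5 -4 9
-5 -3 8
-5 -2 7
-4 -8 12
-4 -2 6
-3 -9 12
-3 -2 5
-2 -10 12
-2 -2 4
-1 -11 12
-1 -2 3
0 -12 12
0 -2 2
1 -12 11
1 -3 2
2 -12 10
2 -4 2
3 -12 9
3 -5 2
4 -12 8
4 -6 2
5 -12 7
5 -11 6
5 -10 5
5 -9 4
5 -8 3
5 -7 2

Derivation:
Walk ring at distance 5 from (0, -7, 7):
Start at center + D4*5 = (-5, -7, 12)
  hex 0: (-5, -7, 12)
  hex 1: (-4, -8, 12)
  hex 2: (-3, -9, 12)
  hex 3: (-2, -10, 12)
  hex 4: (-1, -11, 12)
  hex 5: (0, -12, 12)
  hex 6: (1, -12, 11)
  hex 7: (2, -12, 10)
  hex 8: (3, -12, 9)
  hex 9: (4, -12, 8)
  hex 10: (5, -12, 7)
  hex 11: (5, -11, 6)
  hex 12: (5, -10, 5)
  hex 13: (5, -9, 4)
  hex 14: (5, -8, 3)
  hex 15: (5, -7, 2)
  hex 16: (4, -6, 2)
  hex 17: (3, -5, 2)
  hex 18: (2, -4, 2)
  hex 19: (1, -3, 2)
  hex 20: (0, -2, 2)
  hex 21: (-1, -2, 3)
  hex 22: (-2, -2, 4)
  hex 23: (-3, -2, 5)
  hex 24: (-4, -2, 6)
  hex 25: (-5, -2, 7)
  hex 26: (-5, -3, 8)
  hex 27: (-5, -4, 9)
  hex 28: (-5, -5, 10)
  hex 29: (-5, -6, 11)
Sorted: 30 hexes.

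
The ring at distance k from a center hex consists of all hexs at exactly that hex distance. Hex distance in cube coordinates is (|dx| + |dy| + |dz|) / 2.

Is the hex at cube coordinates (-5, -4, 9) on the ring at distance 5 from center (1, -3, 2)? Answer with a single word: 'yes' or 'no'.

|px - cx| = |-5 - 1| = 6
|py - cy| = |-4 - (-3)| = 1
|pz - cz| = |9 - 2| = 7
distance = (6+1+7)/2 = 14/2 = 7
radius = 5; distance != radius -> no

Answer: no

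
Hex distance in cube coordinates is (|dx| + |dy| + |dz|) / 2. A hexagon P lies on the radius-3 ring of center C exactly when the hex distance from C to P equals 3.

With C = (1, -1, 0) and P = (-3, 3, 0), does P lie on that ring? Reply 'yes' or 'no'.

Answer: no

Derivation:
|px - cx| = |-3 - 1| = 4
|py - cy| = |3 - (-1)| = 4
|pz - cz| = |0 - 0| = 0
distance = (4+4+0)/2 = 8/2 = 4
radius = 3; distance != radius -> no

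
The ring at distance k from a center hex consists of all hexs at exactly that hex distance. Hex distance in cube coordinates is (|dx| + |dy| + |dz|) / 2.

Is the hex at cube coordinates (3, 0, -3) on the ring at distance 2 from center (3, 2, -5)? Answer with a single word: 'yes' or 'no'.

Answer: yes

Derivation:
|px - cx| = |3 - 3| = 0
|py - cy| = |0 - 2| = 2
|pz - cz| = |-3 - (-5)| = 2
distance = (0+2+2)/2 = 4/2 = 2
radius = 2; distance == radius -> yes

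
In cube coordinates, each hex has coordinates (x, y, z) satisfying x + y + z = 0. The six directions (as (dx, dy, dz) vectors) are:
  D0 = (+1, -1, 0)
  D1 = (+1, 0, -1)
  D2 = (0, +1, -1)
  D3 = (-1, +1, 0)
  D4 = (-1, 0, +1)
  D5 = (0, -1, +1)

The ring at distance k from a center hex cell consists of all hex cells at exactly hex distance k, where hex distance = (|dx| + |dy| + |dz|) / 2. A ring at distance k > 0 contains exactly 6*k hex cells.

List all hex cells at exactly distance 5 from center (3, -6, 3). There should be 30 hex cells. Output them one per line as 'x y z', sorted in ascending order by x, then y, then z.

Walk ring at distance 5 from (3, -6, 3):
Start at center + D4*5 = (-2, -6, 8)
  hex 0: (-2, -6, 8)
  hex 1: (-1, -7, 8)
  hex 2: (0, -8, 8)
  hex 3: (1, -9, 8)
  hex 4: (2, -10, 8)
  hex 5: (3, -11, 8)
  hex 6: (4, -11, 7)
  hex 7: (5, -11, 6)
  hex 8: (6, -11, 5)
  hex 9: (7, -11, 4)
  hex 10: (8, -11, 3)
  hex 11: (8, -10, 2)
  hex 12: (8, -9, 1)
  hex 13: (8, -8, 0)
  hex 14: (8, -7, -1)
  hex 15: (8, -6, -2)
  hex 16: (7, -5, -2)
  hex 17: (6, -4, -2)
  hex 18: (5, -3, -2)
  hex 19: (4, -2, -2)
  hex 20: (3, -1, -2)
  hex 21: (2, -1, -1)
  hex 22: (1, -1, 0)
  hex 23: (0, -1, 1)
  hex 24: (-1, -1, 2)
  hex 25: (-2, -1, 3)
  hex 26: (-2, -2, 4)
  hex 27: (-2, -3, 5)
  hex 28: (-2, -4, 6)
  hex 29: (-2, -5, 7)
Sorted: 30 hexes.

Answer: -2 -6 8
-2 -5 7
-2 -4 6
-2 -3 5
-2 -2 4
-2 -1 3
-1 -7 8
-1 -1 2
0 -8 8
0 -1 1
1 -9 8
1 -1 0
2 -10 8
2 -1 -1
3 -11 8
3 -1 -2
4 -11 7
4 -2 -2
5 -11 6
5 -3 -2
6 -11 5
6 -4 -2
7 -11 4
7 -5 -2
8 -11 3
8 -10 2
8 -9 1
8 -8 0
8 -7 -1
8 -6 -2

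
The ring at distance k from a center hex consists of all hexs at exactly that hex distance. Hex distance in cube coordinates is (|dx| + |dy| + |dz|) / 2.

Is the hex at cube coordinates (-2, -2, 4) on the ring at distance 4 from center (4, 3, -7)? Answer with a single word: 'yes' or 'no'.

Answer: no

Derivation:
|px - cx| = |-2 - 4| = 6
|py - cy| = |-2 - 3| = 5
|pz - cz| = |4 - (-7)| = 11
distance = (6+5+11)/2 = 22/2 = 11
radius = 4; distance != radius -> no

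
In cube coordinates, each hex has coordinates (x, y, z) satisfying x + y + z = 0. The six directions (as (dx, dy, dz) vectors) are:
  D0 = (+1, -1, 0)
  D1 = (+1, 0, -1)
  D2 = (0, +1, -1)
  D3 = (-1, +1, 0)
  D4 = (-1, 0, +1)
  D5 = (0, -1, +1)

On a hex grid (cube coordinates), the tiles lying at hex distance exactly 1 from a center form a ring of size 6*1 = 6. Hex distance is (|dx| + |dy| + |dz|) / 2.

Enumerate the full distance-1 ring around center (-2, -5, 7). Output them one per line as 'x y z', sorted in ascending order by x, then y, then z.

Answer: -3 -5 8
-3 -4 7
-2 -6 8
-2 -4 6
-1 -6 7
-1 -5 6

Derivation:
Walk ring at distance 1 from (-2, -5, 7):
Start at center + D4*1 = (-3, -5, 8)
  hex 0: (-3, -5, 8)
  hex 1: (-2, -6, 8)
  hex 2: (-1, -6, 7)
  hex 3: (-1, -5, 6)
  hex 4: (-2, -4, 6)
  hex 5: (-3, -4, 7)
Sorted: 6 hexes.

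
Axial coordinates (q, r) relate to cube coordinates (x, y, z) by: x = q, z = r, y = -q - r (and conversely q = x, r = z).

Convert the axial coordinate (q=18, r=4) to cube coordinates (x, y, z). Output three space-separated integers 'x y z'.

x = q = 18
z = r = 4
y = -x - z = -(18) - (4) = -22

Answer: 18 -22 4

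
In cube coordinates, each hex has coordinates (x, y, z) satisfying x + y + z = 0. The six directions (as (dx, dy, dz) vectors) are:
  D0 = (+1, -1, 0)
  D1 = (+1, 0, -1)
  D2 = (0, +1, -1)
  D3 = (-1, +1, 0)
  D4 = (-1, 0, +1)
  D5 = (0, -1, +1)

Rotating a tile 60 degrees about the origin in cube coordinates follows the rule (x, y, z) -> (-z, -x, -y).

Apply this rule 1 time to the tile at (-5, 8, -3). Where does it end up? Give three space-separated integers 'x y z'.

Start: (-5, 8, -3)
Step 1: (-5, 8, -3) -> (-(-3), -(-5), -(8)) = (3, 5, -8)

Answer: 3 5 -8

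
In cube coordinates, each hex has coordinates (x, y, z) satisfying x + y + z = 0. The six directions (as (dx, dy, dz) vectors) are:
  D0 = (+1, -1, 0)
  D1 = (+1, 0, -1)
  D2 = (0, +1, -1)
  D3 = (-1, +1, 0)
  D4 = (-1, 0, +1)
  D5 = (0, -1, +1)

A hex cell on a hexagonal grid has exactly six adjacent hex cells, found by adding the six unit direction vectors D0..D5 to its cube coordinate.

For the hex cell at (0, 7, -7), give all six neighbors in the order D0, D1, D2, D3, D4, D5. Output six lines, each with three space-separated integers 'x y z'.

Answer: 1 6 -7
1 7 -8
0 8 -8
-1 8 -7
-1 7 -6
0 6 -6

Derivation:
Center: (0, 7, -7). Add each direction:
  D0: (0, 7, -7) + (1, -1, 0) = (1, 6, -7)
  D1: (0, 7, -7) + (1, 0, -1) = (1, 7, -8)
  D2: (0, 7, -7) + (0, 1, -1) = (0, 8, -8)
  D3: (0, 7, -7) + (-1, 1, 0) = (-1, 8, -7)
  D4: (0, 7, -7) + (-1, 0, 1) = (-1, 7, -6)
  D5: (0, 7, -7) + (0, -1, 1) = (0, 6, -6)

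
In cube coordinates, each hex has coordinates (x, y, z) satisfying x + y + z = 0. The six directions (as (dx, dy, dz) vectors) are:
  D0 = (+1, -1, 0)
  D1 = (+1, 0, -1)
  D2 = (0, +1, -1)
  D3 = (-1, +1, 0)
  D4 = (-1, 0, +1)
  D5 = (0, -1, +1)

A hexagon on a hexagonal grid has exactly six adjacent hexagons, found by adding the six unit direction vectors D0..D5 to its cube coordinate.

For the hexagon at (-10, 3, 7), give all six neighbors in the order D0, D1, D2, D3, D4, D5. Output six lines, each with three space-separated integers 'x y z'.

Center: (-10, 3, 7). Add each direction:
  D0: (-10, 3, 7) + (1, -1, 0) = (-9, 2, 7)
  D1: (-10, 3, 7) + (1, 0, -1) = (-9, 3, 6)
  D2: (-10, 3, 7) + (0, 1, -1) = (-10, 4, 6)
  D3: (-10, 3, 7) + (-1, 1, 0) = (-11, 4, 7)
  D4: (-10, 3, 7) + (-1, 0, 1) = (-11, 3, 8)
  D5: (-10, 3, 7) + (0, -1, 1) = (-10, 2, 8)

Answer: -9 2 7
-9 3 6
-10 4 6
-11 4 7
-11 3 8
-10 2 8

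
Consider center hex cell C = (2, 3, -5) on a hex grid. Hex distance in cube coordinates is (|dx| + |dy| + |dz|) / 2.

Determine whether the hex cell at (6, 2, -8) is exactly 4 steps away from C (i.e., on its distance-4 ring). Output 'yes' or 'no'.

|px - cx| = |6 - 2| = 4
|py - cy| = |2 - 3| = 1
|pz - cz| = |-8 - (-5)| = 3
distance = (4+1+3)/2 = 8/2 = 4
radius = 4; distance == radius -> yes

Answer: yes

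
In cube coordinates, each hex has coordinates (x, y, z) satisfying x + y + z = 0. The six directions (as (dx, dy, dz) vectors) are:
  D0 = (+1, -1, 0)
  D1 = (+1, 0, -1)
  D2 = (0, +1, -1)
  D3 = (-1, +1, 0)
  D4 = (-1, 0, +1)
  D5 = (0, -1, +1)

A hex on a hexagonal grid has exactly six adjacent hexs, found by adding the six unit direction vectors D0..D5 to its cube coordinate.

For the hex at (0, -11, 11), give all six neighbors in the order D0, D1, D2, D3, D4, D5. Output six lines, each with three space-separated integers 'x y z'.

Center: (0, -11, 11). Add each direction:
  D0: (0, -11, 11) + (1, -1, 0) = (1, -12, 11)
  D1: (0, -11, 11) + (1, 0, -1) = (1, -11, 10)
  D2: (0, -11, 11) + (0, 1, -1) = (0, -10, 10)
  D3: (0, -11, 11) + (-1, 1, 0) = (-1, -10, 11)
  D4: (0, -11, 11) + (-1, 0, 1) = (-1, -11, 12)
  D5: (0, -11, 11) + (0, -1, 1) = (0, -12, 12)

Answer: 1 -12 11
1 -11 10
0 -10 10
-1 -10 11
-1 -11 12
0 -12 12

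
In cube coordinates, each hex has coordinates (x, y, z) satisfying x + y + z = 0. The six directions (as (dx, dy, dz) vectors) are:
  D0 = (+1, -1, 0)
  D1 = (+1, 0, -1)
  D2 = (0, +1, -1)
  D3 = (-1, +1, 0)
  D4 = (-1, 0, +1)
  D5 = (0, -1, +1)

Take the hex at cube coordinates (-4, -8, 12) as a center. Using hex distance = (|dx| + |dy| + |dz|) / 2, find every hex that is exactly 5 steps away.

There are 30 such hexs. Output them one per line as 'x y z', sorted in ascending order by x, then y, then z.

Answer: -9 -8 17
-9 -7 16
-9 -6 15
-9 -5 14
-9 -4 13
-9 -3 12
-8 -9 17
-8 -3 11
-7 -10 17
-7 -3 10
-6 -11 17
-6 -3 9
-5 -12 17
-5 -3 8
-4 -13 17
-4 -3 7
-3 -13 16
-3 -4 7
-2 -13 15
-2 -5 7
-1 -13 14
-1 -6 7
0 -13 13
0 -7 7
1 -13 12
1 -12 11
1 -11 10
1 -10 9
1 -9 8
1 -8 7

Derivation:
Walk ring at distance 5 from (-4, -8, 12):
Start at center + D4*5 = (-9, -8, 17)
  hex 0: (-9, -8, 17)
  hex 1: (-8, -9, 17)
  hex 2: (-7, -10, 17)
  hex 3: (-6, -11, 17)
  hex 4: (-5, -12, 17)
  hex 5: (-4, -13, 17)
  hex 6: (-3, -13, 16)
  hex 7: (-2, -13, 15)
  hex 8: (-1, -13, 14)
  hex 9: (0, -13, 13)
  hex 10: (1, -13, 12)
  hex 11: (1, -12, 11)
  hex 12: (1, -11, 10)
  hex 13: (1, -10, 9)
  hex 14: (1, -9, 8)
  hex 15: (1, -8, 7)
  hex 16: (0, -7, 7)
  hex 17: (-1, -6, 7)
  hex 18: (-2, -5, 7)
  hex 19: (-3, -4, 7)
  hex 20: (-4, -3, 7)
  hex 21: (-5, -3, 8)
  hex 22: (-6, -3, 9)
  hex 23: (-7, -3, 10)
  hex 24: (-8, -3, 11)
  hex 25: (-9, -3, 12)
  hex 26: (-9, -4, 13)
  hex 27: (-9, -5, 14)
  hex 28: (-9, -6, 15)
  hex 29: (-9, -7, 16)
Sorted: 30 hexes.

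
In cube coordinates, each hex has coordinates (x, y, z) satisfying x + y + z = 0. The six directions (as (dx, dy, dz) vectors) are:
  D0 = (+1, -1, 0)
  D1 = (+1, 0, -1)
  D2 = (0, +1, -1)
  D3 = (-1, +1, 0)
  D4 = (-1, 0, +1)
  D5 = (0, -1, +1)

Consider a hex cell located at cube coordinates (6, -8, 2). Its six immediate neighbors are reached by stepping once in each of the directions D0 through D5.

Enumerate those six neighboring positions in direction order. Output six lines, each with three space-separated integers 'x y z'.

Center: (6, -8, 2). Add each direction:
  D0: (6, -8, 2) + (1, -1, 0) = (7, -9, 2)
  D1: (6, -8, 2) + (1, 0, -1) = (7, -8, 1)
  D2: (6, -8, 2) + (0, 1, -1) = (6, -7, 1)
  D3: (6, -8, 2) + (-1, 1, 0) = (5, -7, 2)
  D4: (6, -8, 2) + (-1, 0, 1) = (5, -8, 3)
  D5: (6, -8, 2) + (0, -1, 1) = (6, -9, 3)

Answer: 7 -9 2
7 -8 1
6 -7 1
5 -7 2
5 -8 3
6 -9 3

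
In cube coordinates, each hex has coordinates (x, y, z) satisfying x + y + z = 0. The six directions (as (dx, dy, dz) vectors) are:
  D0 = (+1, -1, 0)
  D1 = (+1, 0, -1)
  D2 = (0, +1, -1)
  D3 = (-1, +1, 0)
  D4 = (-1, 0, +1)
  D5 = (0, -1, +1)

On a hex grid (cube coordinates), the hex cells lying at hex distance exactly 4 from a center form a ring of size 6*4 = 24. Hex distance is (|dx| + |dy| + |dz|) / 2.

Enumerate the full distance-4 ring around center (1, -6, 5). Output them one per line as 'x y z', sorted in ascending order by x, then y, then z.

Answer: -3 -6 9
-3 -5 8
-3 -4 7
-3 -3 6
-3 -2 5
-2 -7 9
-2 -2 4
-1 -8 9
-1 -2 3
0 -9 9
0 -2 2
1 -10 9
1 -2 1
2 -10 8
2 -3 1
3 -10 7
3 -4 1
4 -10 6
4 -5 1
5 -10 5
5 -9 4
5 -8 3
5 -7 2
5 -6 1

Derivation:
Walk ring at distance 4 from (1, -6, 5):
Start at center + D4*4 = (-3, -6, 9)
  hex 0: (-3, -6, 9)
  hex 1: (-2, -7, 9)
  hex 2: (-1, -8, 9)
  hex 3: (0, -9, 9)
  hex 4: (1, -10, 9)
  hex 5: (2, -10, 8)
  hex 6: (3, -10, 7)
  hex 7: (4, -10, 6)
  hex 8: (5, -10, 5)
  hex 9: (5, -9, 4)
  hex 10: (5, -8, 3)
  hex 11: (5, -7, 2)
  hex 12: (5, -6, 1)
  hex 13: (4, -5, 1)
  hex 14: (3, -4, 1)
  hex 15: (2, -3, 1)
  hex 16: (1, -2, 1)
  hex 17: (0, -2, 2)
  hex 18: (-1, -2, 3)
  hex 19: (-2, -2, 4)
  hex 20: (-3, -2, 5)
  hex 21: (-3, -3, 6)
  hex 22: (-3, -4, 7)
  hex 23: (-3, -5, 8)
Sorted: 24 hexes.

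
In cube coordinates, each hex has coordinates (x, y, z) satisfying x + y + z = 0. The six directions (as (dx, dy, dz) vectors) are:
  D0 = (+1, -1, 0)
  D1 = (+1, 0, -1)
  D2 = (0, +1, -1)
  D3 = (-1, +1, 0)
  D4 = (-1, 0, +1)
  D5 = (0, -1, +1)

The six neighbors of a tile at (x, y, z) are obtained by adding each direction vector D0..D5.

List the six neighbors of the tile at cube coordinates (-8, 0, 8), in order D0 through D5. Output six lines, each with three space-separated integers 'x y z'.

Center: (-8, 0, 8). Add each direction:
  D0: (-8, 0, 8) + (1, -1, 0) = (-7, -1, 8)
  D1: (-8, 0, 8) + (1, 0, -1) = (-7, 0, 7)
  D2: (-8, 0, 8) + (0, 1, -1) = (-8, 1, 7)
  D3: (-8, 0, 8) + (-1, 1, 0) = (-9, 1, 8)
  D4: (-8, 0, 8) + (-1, 0, 1) = (-9, 0, 9)
  D5: (-8, 0, 8) + (0, -1, 1) = (-8, -1, 9)

Answer: -7 -1 8
-7 0 7
-8 1 7
-9 1 8
-9 0 9
-8 -1 9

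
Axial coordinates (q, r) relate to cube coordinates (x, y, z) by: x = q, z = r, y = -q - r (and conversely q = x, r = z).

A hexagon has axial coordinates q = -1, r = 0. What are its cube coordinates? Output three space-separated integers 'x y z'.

x = q = -1
z = r = 0
y = -x - z = -(-1) - (0) = 1

Answer: -1 1 0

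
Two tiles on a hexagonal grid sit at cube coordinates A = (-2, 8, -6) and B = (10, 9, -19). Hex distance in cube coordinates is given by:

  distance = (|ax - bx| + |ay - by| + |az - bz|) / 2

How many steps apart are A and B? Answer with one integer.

Answer: 13

Derivation:
|ax - bx| = |-2 - 10| = 12
|ay - by| = |8 - 9| = 1
|az - bz| = |-6 - (-19)| = 13
distance = (12 + 1 + 13) / 2 = 26 / 2 = 13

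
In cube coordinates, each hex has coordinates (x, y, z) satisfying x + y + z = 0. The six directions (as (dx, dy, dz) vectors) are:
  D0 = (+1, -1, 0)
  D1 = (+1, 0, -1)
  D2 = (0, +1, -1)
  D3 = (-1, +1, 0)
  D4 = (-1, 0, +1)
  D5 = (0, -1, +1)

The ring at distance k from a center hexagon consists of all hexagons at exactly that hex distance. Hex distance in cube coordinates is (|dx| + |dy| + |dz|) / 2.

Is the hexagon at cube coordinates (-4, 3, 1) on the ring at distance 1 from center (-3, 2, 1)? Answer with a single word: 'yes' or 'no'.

|px - cx| = |-4 - (-3)| = 1
|py - cy| = |3 - 2| = 1
|pz - cz| = |1 - 1| = 0
distance = (1+1+0)/2 = 2/2 = 1
radius = 1; distance == radius -> yes

Answer: yes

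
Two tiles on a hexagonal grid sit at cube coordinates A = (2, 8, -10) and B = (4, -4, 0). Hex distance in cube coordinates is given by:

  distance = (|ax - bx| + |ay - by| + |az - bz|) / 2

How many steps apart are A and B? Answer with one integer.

Answer: 12

Derivation:
|ax - bx| = |2 - 4| = 2
|ay - by| = |8 - (-4)| = 12
|az - bz| = |-10 - 0| = 10
distance = (2 + 12 + 10) / 2 = 24 / 2 = 12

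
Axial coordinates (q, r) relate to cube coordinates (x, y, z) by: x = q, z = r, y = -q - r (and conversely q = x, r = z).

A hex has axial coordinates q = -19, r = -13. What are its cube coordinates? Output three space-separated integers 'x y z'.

Answer: -19 32 -13

Derivation:
x = q = -19
z = r = -13
y = -x - z = -(-19) - (-13) = 32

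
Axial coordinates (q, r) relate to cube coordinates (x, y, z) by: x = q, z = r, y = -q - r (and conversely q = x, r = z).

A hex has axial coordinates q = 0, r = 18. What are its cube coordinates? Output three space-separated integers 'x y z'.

Answer: 0 -18 18

Derivation:
x = q = 0
z = r = 18
y = -x - z = -(0) - (18) = -18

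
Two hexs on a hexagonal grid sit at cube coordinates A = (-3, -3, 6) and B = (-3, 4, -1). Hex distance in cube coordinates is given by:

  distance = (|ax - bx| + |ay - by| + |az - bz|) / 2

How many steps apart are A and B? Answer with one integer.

|ax - bx| = |-3 - (-3)| = 0
|ay - by| = |-3 - 4| = 7
|az - bz| = |6 - (-1)| = 7
distance = (0 + 7 + 7) / 2 = 14 / 2 = 7

Answer: 7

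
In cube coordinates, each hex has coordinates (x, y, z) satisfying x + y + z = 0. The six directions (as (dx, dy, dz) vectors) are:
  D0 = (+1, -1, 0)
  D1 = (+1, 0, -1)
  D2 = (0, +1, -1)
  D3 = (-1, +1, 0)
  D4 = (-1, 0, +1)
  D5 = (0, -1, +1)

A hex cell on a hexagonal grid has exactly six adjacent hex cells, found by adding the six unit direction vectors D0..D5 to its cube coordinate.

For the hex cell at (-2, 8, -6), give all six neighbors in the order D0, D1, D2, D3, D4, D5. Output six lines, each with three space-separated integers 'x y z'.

Center: (-2, 8, -6). Add each direction:
  D0: (-2, 8, -6) + (1, -1, 0) = (-1, 7, -6)
  D1: (-2, 8, -6) + (1, 0, -1) = (-1, 8, -7)
  D2: (-2, 8, -6) + (0, 1, -1) = (-2, 9, -7)
  D3: (-2, 8, -6) + (-1, 1, 0) = (-3, 9, -6)
  D4: (-2, 8, -6) + (-1, 0, 1) = (-3, 8, -5)
  D5: (-2, 8, -6) + (0, -1, 1) = (-2, 7, -5)

Answer: -1 7 -6
-1 8 -7
-2 9 -7
-3 9 -6
-3 8 -5
-2 7 -5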